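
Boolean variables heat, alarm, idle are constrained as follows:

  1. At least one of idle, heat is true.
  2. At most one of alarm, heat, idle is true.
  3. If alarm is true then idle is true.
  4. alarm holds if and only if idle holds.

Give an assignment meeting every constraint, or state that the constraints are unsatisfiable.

heat: True; alarm: False; idle: False

  (1) {idle, heat}: 1 true — at least one ✓
  (2) {alarm, heat, idle}: 1 true — at most one ✓
  (3) alarm=F ⇒ idle: vacuous ✓
  (4) alarm=F, idle=F — same ✓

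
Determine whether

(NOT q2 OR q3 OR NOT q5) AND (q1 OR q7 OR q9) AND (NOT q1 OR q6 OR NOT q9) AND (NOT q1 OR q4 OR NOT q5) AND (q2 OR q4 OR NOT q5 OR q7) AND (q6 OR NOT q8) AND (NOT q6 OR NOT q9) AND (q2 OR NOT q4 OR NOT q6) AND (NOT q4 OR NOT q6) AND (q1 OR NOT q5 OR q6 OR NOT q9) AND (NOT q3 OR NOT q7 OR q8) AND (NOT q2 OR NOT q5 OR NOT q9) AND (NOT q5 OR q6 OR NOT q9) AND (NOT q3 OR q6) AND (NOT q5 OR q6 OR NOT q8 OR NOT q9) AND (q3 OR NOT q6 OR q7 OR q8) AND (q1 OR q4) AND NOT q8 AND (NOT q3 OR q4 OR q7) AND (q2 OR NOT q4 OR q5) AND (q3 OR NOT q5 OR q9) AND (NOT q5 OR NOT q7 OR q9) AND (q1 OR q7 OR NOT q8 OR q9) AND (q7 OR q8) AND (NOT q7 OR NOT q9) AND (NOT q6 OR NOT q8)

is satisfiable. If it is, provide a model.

q1 = True, q2 = True, q3 = False, q4 = False, q5 = False, q6 = False, q7 = True, q8 = False, q9 = False

Unit clause (NOT q8) forces q8 = False.
In (q7 OR q8) only q7 is left, so q7 = True.
In (NOT q7 OR NOT q9) only NOT q9 is left, so q9 = False.
In (NOT q3 OR NOT q7 OR q8) only NOT q3 is left, so q3 = False.
In (q3 OR NOT q5 OR q9) only NOT q5 is left, so q5 = False.
Set q1 = True.
Set q2 = True.
Set q4 = False.
Set q6 = False.
All clauses satisfied.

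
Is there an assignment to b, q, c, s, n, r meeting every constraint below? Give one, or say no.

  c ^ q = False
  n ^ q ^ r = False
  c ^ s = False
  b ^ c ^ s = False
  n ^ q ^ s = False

b = False; q = False; c = False; s = False; n = False; r = False

c ^ q = F ^ F = False ✓
n ^ q ^ r = F ^ F ^ F = False ✓
c ^ s = F ^ F = False ✓
b ^ c ^ s = F ^ F ^ F = False ✓
n ^ q ^ s = F ^ F ^ F = False ✓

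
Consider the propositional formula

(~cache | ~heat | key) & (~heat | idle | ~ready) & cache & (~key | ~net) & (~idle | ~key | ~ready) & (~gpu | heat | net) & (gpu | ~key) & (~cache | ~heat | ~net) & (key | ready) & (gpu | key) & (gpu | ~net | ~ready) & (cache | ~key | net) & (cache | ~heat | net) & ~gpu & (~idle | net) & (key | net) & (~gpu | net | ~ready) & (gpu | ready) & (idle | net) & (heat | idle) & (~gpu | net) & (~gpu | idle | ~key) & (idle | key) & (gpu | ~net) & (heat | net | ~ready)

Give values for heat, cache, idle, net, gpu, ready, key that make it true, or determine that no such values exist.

UNSATISFIABLE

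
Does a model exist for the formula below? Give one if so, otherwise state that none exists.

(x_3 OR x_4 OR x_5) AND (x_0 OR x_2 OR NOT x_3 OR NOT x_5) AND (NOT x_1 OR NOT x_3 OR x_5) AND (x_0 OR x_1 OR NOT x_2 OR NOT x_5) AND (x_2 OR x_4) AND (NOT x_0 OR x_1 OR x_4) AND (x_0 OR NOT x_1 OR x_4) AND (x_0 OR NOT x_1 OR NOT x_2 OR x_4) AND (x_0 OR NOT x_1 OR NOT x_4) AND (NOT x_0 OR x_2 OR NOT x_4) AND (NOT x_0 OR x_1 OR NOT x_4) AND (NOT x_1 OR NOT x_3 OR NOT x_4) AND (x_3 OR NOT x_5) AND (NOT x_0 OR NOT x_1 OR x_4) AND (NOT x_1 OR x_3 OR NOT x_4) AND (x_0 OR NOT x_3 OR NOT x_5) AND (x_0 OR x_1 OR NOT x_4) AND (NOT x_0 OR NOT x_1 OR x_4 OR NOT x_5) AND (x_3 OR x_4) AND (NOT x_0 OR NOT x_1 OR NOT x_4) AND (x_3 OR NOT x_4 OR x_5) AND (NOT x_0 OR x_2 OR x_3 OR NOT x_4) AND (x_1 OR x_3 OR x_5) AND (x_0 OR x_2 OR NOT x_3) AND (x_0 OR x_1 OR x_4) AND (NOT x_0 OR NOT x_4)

Unsatisfiable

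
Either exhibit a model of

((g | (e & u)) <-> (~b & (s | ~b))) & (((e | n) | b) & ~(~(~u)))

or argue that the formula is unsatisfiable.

n = True, b = False, g = True, s = True, u = False, e = False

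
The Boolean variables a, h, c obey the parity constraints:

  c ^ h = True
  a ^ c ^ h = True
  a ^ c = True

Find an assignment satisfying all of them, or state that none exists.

a = False; h = False; c = True

c ^ h = T ^ F = True ✓
a ^ c ^ h = F ^ T ^ F = True ✓
a ^ c = F ^ T = True ✓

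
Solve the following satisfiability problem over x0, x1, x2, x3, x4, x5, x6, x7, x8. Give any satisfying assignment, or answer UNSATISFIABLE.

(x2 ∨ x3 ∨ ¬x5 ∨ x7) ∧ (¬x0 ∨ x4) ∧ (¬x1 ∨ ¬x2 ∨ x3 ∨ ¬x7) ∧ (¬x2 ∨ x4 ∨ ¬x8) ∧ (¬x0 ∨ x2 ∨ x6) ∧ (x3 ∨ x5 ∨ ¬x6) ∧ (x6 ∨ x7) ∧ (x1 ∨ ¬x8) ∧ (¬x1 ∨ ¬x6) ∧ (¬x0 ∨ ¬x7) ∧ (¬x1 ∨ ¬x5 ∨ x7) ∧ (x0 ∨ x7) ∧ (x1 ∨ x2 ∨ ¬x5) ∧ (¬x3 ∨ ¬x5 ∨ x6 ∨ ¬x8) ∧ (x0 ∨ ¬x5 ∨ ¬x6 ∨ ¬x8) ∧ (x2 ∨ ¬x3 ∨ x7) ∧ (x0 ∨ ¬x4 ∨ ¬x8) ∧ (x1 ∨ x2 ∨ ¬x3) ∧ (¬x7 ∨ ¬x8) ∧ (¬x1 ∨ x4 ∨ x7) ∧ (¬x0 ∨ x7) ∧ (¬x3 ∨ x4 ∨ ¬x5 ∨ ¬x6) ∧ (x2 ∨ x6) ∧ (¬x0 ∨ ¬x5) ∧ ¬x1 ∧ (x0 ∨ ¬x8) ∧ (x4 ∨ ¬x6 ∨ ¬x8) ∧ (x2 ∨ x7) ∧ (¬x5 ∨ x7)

Unit clause (¬x1) forces x1 = False.
In (x1 ∨ ¬x8) only ¬x8 is left, so x8 = False.
Set x0 = False.
  then (x0 ∨ x7) forces x7 = True.
Set x2 = True.
Set x3 = True.
Set x4 = False.
Set x5 = False.
Set x6 = False.
All clauses satisfied.

x0=F, x1=F, x2=T, x3=T, x4=F, x5=F, x6=F, x7=T, x8=F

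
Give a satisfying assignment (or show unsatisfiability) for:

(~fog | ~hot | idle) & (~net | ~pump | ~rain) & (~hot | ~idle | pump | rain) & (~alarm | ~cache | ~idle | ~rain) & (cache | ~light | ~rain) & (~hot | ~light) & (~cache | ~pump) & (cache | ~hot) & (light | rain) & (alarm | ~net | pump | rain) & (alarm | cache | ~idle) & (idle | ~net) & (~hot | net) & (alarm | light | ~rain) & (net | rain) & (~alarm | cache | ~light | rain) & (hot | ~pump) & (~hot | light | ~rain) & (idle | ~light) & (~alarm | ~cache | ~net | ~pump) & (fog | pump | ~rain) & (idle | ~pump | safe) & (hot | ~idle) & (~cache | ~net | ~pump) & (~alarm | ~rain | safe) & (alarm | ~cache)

pump: False; cache: False; net: False; idle: False; safe: True; alarm: True; light: False; hot: False; fog: True; rain: True

Set pump = False.
Set cache = False.
  then (cache | ~hot) forces hot = False.
  then (hot | ~idle) forces idle = False.
  then (idle | ~net) forces net = False.
  then (net | rain) forces rain = True.
  then (idle | ~light) forces light = False.
  then (fog | pump | ~rain) forces fog = True.
  then (alarm | light | ~rain) forces alarm = True.
  then (~alarm | ~rain | safe) forces safe = True.
All clauses satisfied.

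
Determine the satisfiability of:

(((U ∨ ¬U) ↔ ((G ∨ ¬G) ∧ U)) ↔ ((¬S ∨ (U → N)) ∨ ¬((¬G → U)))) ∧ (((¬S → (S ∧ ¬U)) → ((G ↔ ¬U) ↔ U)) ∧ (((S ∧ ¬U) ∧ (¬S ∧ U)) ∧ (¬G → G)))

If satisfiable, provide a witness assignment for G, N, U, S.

Case U = True: the conjunct ¬U is False.
Case U = False: the conjunct ((U ∨ ¬U) ↔ ((G ∨ ¬G) ∧ U)) ↔ ((¬S ∨ (U → N)) ∨ ¬((¬G → U))) becomes (True ↔ False) ↔ (True ∨ ¬G) = False.
Both cases fail — unsatisfiable.

The formula is unsatisfiable.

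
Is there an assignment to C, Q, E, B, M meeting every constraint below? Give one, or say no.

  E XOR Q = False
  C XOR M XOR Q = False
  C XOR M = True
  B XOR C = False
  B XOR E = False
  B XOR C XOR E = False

Adding constraints 1, 2, 3, 4, 6 mod 2: every variable appears an even number of times on the left, so the left side is 0.
But the right sides sum to 1 (mod 2). 0 ≠ 1 — the system is inconsistent.

No satisfying assignment exists.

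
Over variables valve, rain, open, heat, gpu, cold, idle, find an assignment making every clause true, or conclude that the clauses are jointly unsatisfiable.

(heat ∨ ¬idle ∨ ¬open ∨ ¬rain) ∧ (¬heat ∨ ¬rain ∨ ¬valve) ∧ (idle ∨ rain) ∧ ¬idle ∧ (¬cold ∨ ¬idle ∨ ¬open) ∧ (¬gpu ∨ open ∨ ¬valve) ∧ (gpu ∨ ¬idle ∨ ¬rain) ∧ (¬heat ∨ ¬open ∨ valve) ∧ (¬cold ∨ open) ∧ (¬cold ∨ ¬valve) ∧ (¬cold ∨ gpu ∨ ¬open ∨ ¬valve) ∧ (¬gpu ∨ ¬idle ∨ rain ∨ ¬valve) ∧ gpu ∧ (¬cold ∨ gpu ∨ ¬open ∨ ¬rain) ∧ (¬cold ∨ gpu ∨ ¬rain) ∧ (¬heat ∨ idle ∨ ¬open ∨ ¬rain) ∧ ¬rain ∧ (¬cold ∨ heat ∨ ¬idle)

Case rain = True:
  Clause (¬rain) is falsified — contradiction.
Case rain = False:
  (idle ∨ rain) forces idle = True.
  Clause (¬idle) is falsified — contradiction.
Both cases fail, so the formula is unsatisfiable.

Unsatisfiable — no assignment works.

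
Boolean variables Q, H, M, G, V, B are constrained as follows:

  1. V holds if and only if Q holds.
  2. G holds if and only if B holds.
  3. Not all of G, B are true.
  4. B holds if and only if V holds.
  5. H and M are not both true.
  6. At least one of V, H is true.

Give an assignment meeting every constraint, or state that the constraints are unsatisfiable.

Q: False, H: True, M: False, G: False, V: False, B: False

  (1) V=F, Q=F — same ✓
  (2) G=F, B=F — same ✓
  (3) {G, B}: 0/2 true — not all ✓
  (4) B=F, V=F — same ✓
  (5) H=T, M=F — not both ✓
  (6) {V, H}: 1 true — at least one ✓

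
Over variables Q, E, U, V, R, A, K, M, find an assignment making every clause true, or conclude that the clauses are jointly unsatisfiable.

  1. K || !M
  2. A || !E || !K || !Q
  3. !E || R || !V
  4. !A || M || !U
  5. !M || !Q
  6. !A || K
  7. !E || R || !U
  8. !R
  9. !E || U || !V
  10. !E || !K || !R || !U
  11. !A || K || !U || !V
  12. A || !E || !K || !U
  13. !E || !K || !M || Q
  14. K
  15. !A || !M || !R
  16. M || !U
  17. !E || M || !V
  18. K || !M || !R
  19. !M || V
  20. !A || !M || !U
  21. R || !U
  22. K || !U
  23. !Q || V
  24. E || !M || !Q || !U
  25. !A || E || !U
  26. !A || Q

Q = False, E = False, U = False, V = True, R = False, A = False, K = True, M = True

Unit clause (!R) forces R = False.
Unit clause (K) forces K = True.
In (R || !U) only !U is left, so U = False.
Set Q = False.
  then (!A || Q) forces A = False.
Set E = False.
Set V = True.
Set M = True.
All clauses satisfied.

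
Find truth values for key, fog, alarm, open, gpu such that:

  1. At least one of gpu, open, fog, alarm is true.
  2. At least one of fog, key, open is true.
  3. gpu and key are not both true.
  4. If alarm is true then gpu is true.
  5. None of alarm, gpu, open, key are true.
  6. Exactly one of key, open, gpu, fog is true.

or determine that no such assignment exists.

key: False, fog: True, alarm: False, open: False, gpu: False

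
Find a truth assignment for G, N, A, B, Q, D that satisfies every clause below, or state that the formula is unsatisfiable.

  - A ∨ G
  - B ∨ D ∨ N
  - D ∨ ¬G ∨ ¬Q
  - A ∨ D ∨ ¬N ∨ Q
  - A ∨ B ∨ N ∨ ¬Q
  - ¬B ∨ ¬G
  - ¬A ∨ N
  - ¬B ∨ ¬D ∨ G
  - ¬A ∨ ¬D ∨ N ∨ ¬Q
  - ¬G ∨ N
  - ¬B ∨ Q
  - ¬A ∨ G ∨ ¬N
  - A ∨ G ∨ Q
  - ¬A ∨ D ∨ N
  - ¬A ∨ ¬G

G: True, N: True, A: False, B: False, Q: False, D: True

Try G = False:
  (A ∨ G) forces A = True.
  (¬A ∨ N) forces N = True.
  clause (¬A ∨ G ∨ ¬N) is falsified — backtrack.
So G = True.
  then (¬B ∨ ¬G) forces B = False.
  then (¬G ∨ N) forces N = True.
  then (¬A ∨ ¬G) forces A = False.
Set Q = False.
  then (A ∨ D ∨ ¬N ∨ Q) forces D = True.
All clauses satisfied.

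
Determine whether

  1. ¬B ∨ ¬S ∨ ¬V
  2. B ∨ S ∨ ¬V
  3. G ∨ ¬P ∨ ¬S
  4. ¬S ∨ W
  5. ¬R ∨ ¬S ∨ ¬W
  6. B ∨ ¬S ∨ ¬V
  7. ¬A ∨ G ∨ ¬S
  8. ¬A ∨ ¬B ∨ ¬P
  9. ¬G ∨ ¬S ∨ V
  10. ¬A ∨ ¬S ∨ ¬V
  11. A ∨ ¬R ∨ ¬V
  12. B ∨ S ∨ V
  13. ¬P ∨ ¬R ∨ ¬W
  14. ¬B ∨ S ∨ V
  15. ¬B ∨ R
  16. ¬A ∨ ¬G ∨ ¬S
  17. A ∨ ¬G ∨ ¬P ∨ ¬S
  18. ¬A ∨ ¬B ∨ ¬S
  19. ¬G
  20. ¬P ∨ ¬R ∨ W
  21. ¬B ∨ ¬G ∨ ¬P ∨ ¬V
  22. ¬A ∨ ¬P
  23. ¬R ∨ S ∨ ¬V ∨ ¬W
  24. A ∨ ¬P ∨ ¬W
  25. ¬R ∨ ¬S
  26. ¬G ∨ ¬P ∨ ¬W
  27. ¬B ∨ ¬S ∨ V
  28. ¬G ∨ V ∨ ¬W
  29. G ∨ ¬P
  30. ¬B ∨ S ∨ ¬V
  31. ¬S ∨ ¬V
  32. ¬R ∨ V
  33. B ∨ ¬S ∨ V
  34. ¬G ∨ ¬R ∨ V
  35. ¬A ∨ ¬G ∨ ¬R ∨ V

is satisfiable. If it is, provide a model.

UNSATISFIABLE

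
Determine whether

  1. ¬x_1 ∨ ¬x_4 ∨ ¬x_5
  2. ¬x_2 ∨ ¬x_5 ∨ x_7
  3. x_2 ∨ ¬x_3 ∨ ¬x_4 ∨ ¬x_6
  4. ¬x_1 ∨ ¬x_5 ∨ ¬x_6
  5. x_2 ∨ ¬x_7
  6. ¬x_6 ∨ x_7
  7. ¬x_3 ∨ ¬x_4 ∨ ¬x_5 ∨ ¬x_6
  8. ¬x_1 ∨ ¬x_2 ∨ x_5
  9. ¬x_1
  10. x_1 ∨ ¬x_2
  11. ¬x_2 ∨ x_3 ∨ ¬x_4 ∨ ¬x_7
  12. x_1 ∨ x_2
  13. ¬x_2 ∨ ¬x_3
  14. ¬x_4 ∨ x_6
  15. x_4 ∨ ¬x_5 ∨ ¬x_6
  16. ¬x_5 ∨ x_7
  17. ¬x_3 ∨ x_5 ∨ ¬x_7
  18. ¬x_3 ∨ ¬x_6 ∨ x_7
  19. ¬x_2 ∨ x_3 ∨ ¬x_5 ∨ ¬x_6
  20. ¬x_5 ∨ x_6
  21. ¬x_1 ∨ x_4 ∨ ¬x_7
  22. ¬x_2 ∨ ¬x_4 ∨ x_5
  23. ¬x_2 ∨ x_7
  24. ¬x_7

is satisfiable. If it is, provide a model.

Case x_1 = True:
  Clause (¬x_1) is falsified — contradiction.
Case x_1 = False:
  (x_1 ∨ ¬x_2) forces x_2 = False.
  Clause (x_1 ∨ x_2) is falsified — contradiction.
Both cases fail, so the formula is unsatisfiable.

Unsatisfiable — no assignment works.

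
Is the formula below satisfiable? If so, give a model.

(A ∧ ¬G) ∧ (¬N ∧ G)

UNSATISFIABLE

Case G = True: the conjunct ¬G is False.
Case G = False: the conjunct G is False.
Both cases fail — unsatisfiable.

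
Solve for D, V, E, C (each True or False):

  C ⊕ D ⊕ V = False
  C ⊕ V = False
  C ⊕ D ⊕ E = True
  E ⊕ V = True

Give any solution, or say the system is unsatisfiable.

D: False, V: True, E: False, C: True

C ⊕ D ⊕ V = T ⊕ F ⊕ T = False ✓
C ⊕ V = T ⊕ T = False ✓
C ⊕ D ⊕ E = T ⊕ F ⊕ F = True ✓
E ⊕ V = F ⊕ T = True ✓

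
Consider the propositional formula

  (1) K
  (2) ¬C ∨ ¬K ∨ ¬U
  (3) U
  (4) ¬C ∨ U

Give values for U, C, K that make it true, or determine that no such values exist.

U = True, C = False, K = True

Unit clause (K) forces K = True.
Unit clause (U) forces U = True.
In (¬C ∨ ¬K ∨ ¬U) only ¬C is left, so C = False.
All clauses satisfied.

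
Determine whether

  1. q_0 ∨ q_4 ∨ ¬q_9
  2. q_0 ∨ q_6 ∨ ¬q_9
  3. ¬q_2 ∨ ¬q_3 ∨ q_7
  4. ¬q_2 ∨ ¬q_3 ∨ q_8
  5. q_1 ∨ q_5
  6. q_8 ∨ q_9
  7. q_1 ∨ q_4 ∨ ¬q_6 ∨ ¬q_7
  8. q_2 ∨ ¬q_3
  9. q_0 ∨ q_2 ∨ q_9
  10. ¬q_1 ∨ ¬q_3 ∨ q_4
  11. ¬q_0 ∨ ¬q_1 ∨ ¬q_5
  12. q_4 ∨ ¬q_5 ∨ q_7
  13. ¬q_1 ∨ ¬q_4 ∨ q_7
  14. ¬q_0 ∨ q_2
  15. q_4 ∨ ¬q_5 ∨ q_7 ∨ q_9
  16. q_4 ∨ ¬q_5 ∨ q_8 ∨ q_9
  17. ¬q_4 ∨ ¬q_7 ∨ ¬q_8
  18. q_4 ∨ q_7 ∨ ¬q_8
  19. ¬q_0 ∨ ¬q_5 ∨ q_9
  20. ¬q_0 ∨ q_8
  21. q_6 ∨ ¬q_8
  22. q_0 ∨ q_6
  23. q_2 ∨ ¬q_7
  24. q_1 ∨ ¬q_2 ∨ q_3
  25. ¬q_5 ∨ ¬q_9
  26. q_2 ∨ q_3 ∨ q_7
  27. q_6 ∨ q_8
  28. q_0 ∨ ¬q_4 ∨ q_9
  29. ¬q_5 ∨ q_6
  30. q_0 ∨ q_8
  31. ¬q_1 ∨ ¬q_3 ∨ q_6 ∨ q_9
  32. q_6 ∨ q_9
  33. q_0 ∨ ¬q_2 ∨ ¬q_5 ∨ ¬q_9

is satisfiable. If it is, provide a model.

q_0 = False, q_1 = True, q_2 = True, q_3 = False, q_4 = False, q_5 = True, q_6 = True, q_7 = True, q_8 = True, q_9 = False

Set q_0 = False.
  then (q_0 ∨ q_6) forces q_6 = True.
  then (q_0 ∨ q_8) forces q_8 = True.
Set q_1 = True.
Try q_2 = False:
  (q_2 ∨ ¬q_3) forces q_3 = False.
  (q_0 ∨ q_2 ∨ q_9) forces q_9 = True.
  (q_0 ∨ q_4 ∨ ¬q_9) forces q_4 = True.
  (¬q_1 ∨ ¬q_4 ∨ q_7) forces q_7 = True.
  clause (¬q_4 ∨ ¬q_7 ∨ ¬q_8) is falsified — backtrack.
So q_2 = True.
Try q_3 = True:
  (¬q_2 ∨ ¬q_3 ∨ q_7) forces q_7 = True.
  (¬q_1 ∨ ¬q_3 ∨ q_4) forces q_4 = True.
  clause (¬q_4 ∨ ¬q_7 ∨ ¬q_8) is falsified — backtrack.
So q_3 = False.
Try q_4 = True:
  (¬q_1 ∨ ¬q_4 ∨ q_7) forces q_7 = True.
  clause (¬q_4 ∨ ¬q_7 ∨ ¬q_8) is falsified — backtrack.
So q_4 = False.
  then (q_0 ∨ q_4 ∨ ¬q_9) forces q_9 = False.
  then (q_4 ∨ q_7 ∨ ¬q_8) forces q_7 = True.
Set q_5 = True.
All clauses satisfied.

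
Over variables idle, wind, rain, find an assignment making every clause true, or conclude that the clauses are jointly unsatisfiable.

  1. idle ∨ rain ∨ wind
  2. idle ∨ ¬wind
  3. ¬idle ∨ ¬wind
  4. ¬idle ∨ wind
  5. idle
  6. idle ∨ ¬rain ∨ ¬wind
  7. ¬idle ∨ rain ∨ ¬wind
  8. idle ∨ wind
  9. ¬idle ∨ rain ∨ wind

UNSATISFIABLE

Case idle = True:
  (¬idle ∨ ¬wind) forces wind = False.
  Clause (¬idle ∨ wind) is falsified — contradiction.
Case idle = False:
  Clause (idle) is falsified — contradiction.
Both cases fail, so the formula is unsatisfiable.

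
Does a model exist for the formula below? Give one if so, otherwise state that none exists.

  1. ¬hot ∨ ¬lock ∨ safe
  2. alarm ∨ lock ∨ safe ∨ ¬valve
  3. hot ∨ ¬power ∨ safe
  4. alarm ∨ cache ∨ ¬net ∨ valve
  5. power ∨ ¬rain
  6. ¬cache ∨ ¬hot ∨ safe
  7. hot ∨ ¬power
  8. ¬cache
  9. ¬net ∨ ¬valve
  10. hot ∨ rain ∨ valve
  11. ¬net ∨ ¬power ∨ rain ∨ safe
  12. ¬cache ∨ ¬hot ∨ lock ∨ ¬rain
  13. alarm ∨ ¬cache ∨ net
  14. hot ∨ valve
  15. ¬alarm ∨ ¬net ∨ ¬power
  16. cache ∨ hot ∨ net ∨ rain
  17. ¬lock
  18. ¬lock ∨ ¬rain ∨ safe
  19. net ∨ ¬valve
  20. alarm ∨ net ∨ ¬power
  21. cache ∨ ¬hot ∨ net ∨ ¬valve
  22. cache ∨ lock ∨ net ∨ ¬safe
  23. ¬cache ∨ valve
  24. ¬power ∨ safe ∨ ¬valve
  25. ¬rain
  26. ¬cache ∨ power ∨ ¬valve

Unit clause (¬cache) forces cache = False.
Unit clause (¬lock) forces lock = False.
Unit clause (¬rain) forces rain = False.
Try valve = True:
  (¬net ∨ ¬valve) forces net = False.
  clause (net ∨ ¬valve) is falsified — backtrack.
So valve = False.
  then (hot ∨ rain ∨ valve) forces hot = True.
Set power = False.
Set net = False.
  then (cache ∨ lock ∨ net ∨ ¬safe) forces safe = False.
Set alarm = True.
All clauses satisfied.

valve: False, hot: True, cache: False, lock: False, rain: False, power: False, net: False, safe: False, alarm: True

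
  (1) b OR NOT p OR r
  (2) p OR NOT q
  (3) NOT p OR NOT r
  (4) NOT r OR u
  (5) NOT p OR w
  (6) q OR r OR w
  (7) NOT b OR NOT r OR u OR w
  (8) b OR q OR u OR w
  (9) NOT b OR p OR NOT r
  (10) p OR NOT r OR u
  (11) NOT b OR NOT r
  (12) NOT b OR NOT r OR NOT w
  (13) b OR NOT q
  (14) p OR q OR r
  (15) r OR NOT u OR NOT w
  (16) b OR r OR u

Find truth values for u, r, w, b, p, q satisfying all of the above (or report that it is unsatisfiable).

Set u = True.
Try r = False:
  (r OR NOT u OR NOT w) forces w = False.
  (NOT p OR w) forces p = False.
  (p OR NOT q) forces q = False.
  clause (q OR r OR w) is falsified — backtrack.
So r = True.
  then (NOT p OR NOT r) forces p = False.
  then (NOT b OR p OR NOT r) forces b = False.
  then (b OR NOT q) forces q = False.
Set w = True.
All clauses satisfied.

u = True; r = True; w = True; b = False; p = False; q = False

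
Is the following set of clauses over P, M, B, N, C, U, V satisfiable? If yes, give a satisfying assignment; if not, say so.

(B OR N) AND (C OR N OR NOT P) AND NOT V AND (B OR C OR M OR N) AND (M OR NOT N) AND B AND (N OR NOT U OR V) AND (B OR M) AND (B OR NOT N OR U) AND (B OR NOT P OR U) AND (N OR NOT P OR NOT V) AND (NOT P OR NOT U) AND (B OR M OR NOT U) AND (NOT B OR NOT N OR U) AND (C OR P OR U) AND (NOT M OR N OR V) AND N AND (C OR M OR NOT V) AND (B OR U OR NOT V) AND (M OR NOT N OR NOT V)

Unit clause (NOT V) forces V = False.
Unit clause (B) forces B = True.
Unit clause (N) forces N = True.
In (M OR NOT N) only M is left, so M = True.
In (NOT B OR NOT N OR U) only U is left, so U = True.
In (NOT P OR NOT U) only NOT P is left, so P = False.
Set C = False.
All clauses satisfied.

P = False, M = True, B = True, N = True, C = False, U = True, V = False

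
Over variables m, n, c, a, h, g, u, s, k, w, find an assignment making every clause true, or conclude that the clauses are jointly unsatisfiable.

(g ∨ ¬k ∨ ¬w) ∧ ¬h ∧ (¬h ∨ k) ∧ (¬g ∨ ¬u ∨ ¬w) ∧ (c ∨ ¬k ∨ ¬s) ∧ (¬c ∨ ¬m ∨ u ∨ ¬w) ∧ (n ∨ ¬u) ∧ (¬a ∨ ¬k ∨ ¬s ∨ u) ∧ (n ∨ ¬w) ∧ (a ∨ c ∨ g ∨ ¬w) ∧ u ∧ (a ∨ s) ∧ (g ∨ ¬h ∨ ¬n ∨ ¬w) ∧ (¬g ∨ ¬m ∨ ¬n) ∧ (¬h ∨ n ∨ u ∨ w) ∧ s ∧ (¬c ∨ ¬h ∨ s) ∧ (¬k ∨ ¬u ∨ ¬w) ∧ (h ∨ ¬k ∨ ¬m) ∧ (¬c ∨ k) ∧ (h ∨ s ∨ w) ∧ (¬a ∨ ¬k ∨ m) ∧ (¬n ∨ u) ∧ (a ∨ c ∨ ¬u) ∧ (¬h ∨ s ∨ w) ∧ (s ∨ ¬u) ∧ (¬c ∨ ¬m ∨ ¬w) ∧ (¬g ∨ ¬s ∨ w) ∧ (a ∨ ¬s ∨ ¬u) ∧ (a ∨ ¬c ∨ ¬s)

Unit clause (¬h) forces h = False.
Unit clause (u) forces u = True.
Unit clause (s) forces s = True.
In (a ∨ ¬s ∨ ¬u) only a is left, so a = True.
In (n ∨ ¬u) only n is left, so n = True.
Set m = False.
  then (¬a ∨ ¬k ∨ m) forces k = False.
  then (¬c ∨ k) forces c = False.
Try g = True:
  (¬g ∨ ¬u ∨ ¬w) forces w = False.
  clause (¬g ∨ ¬s ∨ w) is falsified — backtrack.
So g = False.
Set w = True.
All clauses satisfied.

m = False, n = True, c = False, a = True, h = False, g = False, u = True, s = True, k = False, w = True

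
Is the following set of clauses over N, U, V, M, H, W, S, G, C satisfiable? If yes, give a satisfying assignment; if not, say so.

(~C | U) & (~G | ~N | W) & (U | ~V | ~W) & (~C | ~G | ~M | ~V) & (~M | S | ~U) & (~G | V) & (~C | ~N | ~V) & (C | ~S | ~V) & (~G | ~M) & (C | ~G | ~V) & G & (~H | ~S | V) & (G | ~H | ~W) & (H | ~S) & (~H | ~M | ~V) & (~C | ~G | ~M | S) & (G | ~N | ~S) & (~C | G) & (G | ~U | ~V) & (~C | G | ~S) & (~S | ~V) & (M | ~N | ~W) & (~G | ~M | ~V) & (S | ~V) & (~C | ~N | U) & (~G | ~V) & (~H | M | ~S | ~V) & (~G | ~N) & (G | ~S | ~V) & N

Unsatisfiable — no assignment works.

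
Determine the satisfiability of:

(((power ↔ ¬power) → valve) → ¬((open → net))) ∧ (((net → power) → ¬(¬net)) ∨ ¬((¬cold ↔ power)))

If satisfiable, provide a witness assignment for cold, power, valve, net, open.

cold=F; power=F; valve=F; net=F; open=T

  ((power ↔ ¬power) → valve) → ¬((open → net)) = True
    (power ↔ ¬power) → valve = True
      power ↔ ¬power = False
        ¬power = True
    ¬((open → net)) = True
      open → net = False
  ((net → power) → ¬(¬net)) ∨ ¬((¬cold ↔ power)) = True
    (net → power) → ¬(¬net) = False
      net → power = True
      ¬(¬net) = False
        ¬net = True
    ¬((¬cold ↔ power)) = True
      ¬cold ↔ power = False
        ¬cold = True
Both conjuncts True, so the formula holds.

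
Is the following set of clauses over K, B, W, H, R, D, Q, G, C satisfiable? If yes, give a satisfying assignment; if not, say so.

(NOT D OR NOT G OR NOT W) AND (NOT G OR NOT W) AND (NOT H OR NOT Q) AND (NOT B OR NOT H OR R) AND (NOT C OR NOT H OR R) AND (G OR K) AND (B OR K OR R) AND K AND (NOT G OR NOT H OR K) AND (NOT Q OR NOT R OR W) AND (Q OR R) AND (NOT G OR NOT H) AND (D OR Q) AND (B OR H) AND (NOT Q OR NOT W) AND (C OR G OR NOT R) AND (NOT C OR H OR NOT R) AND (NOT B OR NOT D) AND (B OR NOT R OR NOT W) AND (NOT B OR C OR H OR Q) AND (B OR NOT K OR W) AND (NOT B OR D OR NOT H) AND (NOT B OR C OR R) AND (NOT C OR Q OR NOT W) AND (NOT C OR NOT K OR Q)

K = True; B = True; W = False; H = False; R = False; D = False; Q = True; G = True; C = True

Unit clause (K) forces K = True.
Set B = True.
  then (NOT B OR NOT D) forces D = False.
  then (NOT B OR D OR NOT H) forces H = False.
  then (D OR Q) forces Q = True.
  then (NOT Q OR NOT W) forces W = False.
  then (NOT Q OR NOT R OR W) forces R = False.
  then (NOT B OR C OR R) forces C = True.
Set G = True.
All clauses satisfied.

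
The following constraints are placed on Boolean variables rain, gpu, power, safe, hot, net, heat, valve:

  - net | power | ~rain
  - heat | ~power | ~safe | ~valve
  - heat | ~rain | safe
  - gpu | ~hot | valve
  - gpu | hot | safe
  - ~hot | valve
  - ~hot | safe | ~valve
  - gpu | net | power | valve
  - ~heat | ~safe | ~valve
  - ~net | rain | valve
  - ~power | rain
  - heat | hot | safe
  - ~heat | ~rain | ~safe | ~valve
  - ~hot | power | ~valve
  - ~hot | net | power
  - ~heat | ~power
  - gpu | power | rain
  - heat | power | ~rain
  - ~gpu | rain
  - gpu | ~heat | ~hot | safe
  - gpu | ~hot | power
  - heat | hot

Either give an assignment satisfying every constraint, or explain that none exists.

rain: True; gpu: True; power: False; safe: False; hot: False; net: True; heat: True; valve: False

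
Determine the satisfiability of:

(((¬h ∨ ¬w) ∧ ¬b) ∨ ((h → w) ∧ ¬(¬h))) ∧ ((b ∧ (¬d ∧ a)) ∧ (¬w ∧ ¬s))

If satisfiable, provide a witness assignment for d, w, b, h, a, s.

Case b = True: the formula simplifies to ((h → w) ∧ ¬(¬h)) ∧ ((¬d ∧ a) ∧ (¬w ∧ ¬s)).
  h = True: simplifies to w ∧ ((¬d ∧ a) ∧ (¬w ∧ ¬s)).
    w = True: the conjunct ¬w is False.
    w = False: the conjunct w is False.
  h = False: the conjunct ¬(¬h) becomes ¬(¬False) = False.
Case b = False: the conjunct b is False.
Both cases fail — unsatisfiable.

Unsatisfiable — no assignment works.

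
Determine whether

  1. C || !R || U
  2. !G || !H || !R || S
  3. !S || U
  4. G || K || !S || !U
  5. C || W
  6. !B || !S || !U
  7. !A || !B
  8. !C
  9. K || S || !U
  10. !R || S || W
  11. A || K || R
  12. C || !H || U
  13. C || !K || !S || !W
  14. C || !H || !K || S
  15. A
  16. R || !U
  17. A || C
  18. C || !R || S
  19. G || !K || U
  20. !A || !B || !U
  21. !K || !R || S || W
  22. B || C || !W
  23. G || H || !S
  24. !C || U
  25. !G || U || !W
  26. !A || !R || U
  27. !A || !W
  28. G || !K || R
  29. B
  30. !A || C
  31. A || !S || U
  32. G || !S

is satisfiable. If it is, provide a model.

Case A = True:
  (!A || !B) forces B = False.
  Clause (B) is falsified — contradiction.
Case A = False:
  Clause (A) is falsified — contradiction.
Both cases fail, so the formula is unsatisfiable.

Unsatisfiable — no assignment works.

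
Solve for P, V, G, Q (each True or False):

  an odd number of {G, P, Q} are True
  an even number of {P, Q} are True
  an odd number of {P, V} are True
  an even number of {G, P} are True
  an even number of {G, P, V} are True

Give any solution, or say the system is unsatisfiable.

P=T, V=F, G=T, Q=T

{G, P, Q}: 3 true → odd ✓
{P, Q}: 2 true → even ✓
{P, V}: 1 true → odd ✓
{G, P}: 2 true → even ✓
{G, P, V}: 2 true → even ✓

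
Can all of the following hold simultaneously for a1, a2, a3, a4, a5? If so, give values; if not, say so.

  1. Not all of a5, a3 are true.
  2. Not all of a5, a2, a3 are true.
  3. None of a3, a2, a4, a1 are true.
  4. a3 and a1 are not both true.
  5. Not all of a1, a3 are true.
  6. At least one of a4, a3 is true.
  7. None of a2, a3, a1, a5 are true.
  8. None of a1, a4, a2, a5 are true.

The formula is unsatisfiable.

Case a4 = True:
  Constraint (3) is violated (a4=T) — contradiction.
Case a4 = False:
  (3) forces a3 = False.
  Constraint (6) is violated (a4=F, a3=F) — contradiction.
Both cases fail — unsatisfiable.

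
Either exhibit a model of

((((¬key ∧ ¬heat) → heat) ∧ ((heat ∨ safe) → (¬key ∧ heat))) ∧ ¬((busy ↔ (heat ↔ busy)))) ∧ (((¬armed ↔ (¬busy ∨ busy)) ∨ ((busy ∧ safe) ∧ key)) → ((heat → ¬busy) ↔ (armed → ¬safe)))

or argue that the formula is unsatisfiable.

heat = False, busy = False, armed = True, key = True, safe = False

  (((¬key ∧ ¬heat) → heat) ∧ ((heat ∨ safe) → (¬key ∧ heat))) ∧ ¬((busy ↔ (heat ↔ busy))) = True
    ((¬key ∧ ¬heat) → heat) ∧ ((heat ∨ safe) → (¬key ∧ heat)) = True
      (¬key ∧ ¬heat) → heat = True
        ¬key ∧ ¬heat = False
          ¬key = False
          ¬heat = True
      (heat ∨ safe) → (¬key ∧ heat) = True
        heat ∨ safe = False
        ¬key ∧ heat = False
          ¬key = False
    ¬((busy ↔ (heat ↔ busy))) = True
      busy ↔ (heat ↔ busy) = False
        heat ↔ busy = True
  ((¬armed ↔ (¬busy ∨ busy)) ∨ ((busy ∧ safe) ∧ key)) → ((heat → ¬busy) ↔ (armed → ¬safe)) = True
    (¬armed ↔ (¬busy ∨ busy)) ∨ ((busy ∧ safe) ∧ key) = False
      ¬armed ↔ (¬busy ∨ busy) = False
        ¬armed = False
        ¬busy ∨ busy = True
          ¬busy = True
      (busy ∧ safe) ∧ key = False
        busy ∧ safe = False
    (heat → ¬busy) ↔ (armed → ¬safe) = True
      heat → ¬busy = True
        ¬busy = True
      armed → ¬safe = True
        ¬safe = True
Both conjuncts True, so the formula holds.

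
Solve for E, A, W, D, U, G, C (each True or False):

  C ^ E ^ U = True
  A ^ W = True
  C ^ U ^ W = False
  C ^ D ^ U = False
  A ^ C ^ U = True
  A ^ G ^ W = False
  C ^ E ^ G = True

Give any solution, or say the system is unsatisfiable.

E = False; A = False; W = True; D = True; U = True; G = True; C = False

C ^ E ^ U = F ^ F ^ T = True ✓
A ^ W = F ^ T = True ✓
C ^ U ^ W = F ^ T ^ T = False ✓
C ^ D ^ U = F ^ T ^ T = False ✓
A ^ C ^ U = F ^ F ^ T = True ✓
A ^ G ^ W = F ^ T ^ T = False ✓
C ^ E ^ G = F ^ F ^ T = True ✓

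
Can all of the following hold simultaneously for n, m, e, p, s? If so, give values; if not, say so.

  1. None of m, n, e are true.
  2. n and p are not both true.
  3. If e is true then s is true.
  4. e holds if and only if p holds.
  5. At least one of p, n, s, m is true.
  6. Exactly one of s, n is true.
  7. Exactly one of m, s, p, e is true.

n = False; m = False; e = False; p = False; s = True

  (1) {m, n, e}: 0 true — none ✓
  (2) n=F, p=F — not both ✓
  (3) e=F ⇒ s: vacuous ✓
  (4) e=F, p=F — same ✓
  (5) {p, n, s, m}: 1 true — at least one ✓
  (6) {s, n}: 1 true — exactly one ✓
  (7) {m, s, p, e}: 1 true — exactly one ✓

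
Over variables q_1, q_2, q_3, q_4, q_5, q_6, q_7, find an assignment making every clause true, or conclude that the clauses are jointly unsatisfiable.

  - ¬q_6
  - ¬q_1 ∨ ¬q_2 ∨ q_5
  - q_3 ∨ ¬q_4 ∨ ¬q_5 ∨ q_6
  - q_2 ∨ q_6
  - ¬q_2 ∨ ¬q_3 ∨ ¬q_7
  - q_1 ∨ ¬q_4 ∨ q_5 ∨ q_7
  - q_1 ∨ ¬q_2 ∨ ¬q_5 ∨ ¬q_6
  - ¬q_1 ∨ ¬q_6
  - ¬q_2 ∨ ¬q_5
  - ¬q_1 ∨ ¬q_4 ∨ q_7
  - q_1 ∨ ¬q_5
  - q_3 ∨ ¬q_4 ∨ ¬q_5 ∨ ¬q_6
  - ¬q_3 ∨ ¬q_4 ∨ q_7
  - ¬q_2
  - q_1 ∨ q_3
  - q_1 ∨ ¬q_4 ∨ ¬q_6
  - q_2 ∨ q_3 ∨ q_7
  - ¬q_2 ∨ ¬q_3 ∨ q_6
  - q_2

UNSATISFIABLE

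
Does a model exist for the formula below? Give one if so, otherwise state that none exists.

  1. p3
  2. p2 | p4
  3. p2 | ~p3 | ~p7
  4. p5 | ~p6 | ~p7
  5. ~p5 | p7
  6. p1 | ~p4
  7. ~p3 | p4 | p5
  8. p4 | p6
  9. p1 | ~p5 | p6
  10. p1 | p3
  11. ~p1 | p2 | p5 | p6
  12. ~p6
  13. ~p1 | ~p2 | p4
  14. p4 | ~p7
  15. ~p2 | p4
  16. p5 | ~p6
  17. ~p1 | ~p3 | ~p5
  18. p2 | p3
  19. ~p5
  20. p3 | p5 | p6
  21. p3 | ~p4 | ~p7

p1 = True, p2 = True, p3 = True, p4 = True, p5 = False, p6 = False, p7 = True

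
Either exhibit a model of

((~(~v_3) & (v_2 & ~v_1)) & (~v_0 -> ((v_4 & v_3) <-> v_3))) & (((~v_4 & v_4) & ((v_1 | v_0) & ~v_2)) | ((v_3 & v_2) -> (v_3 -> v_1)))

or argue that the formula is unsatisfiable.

No satisfying assignment exists.

Case v_2 = True: the formula simplifies to ((~(~v_3) & ~v_1) & (~v_0 -> ((v_4 & v_3) <-> v_3))) & (v_3 -> (v_3 -> v_1)).
  v_3 = True: simplifies to (~v_1 & (~v_0 -> v_4)) & v_1.
    v_1 = True: the conjunct ~v_1 is False.
    v_1 = False: the conjunct v_1 is False.
  v_3 = False: the conjunct ~(~v_3) becomes ~(~False) = False.
Case v_2 = False: the conjunct v_2 is False.
Both cases fail — unsatisfiable.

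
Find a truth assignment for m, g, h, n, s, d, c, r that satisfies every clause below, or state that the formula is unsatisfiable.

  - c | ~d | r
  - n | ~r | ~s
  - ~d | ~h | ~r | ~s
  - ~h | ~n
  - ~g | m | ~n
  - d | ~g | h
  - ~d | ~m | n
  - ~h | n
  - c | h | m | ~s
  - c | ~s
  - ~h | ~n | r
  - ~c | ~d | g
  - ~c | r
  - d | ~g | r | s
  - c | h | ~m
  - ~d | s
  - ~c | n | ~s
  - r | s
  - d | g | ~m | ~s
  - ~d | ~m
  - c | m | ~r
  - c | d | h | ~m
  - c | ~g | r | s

Set m = False.
Set g = False.
Set h = False.
Set n = True.
Set s = True.
  then (c | h | m | ~s) forces c = True.
  then (~c | ~d | g) forces d = False.
  then (~c | r) forces r = True.
All clauses satisfied.

m=F; g=F; h=F; n=T; s=T; d=F; c=T; r=T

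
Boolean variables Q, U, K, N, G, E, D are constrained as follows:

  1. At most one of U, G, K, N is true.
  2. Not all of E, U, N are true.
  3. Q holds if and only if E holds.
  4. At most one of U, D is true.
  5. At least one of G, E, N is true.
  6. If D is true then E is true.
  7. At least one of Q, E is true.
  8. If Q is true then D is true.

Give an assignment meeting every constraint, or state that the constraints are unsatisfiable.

Q: True, U: False, K: False, N: True, G: False, E: True, D: True

  (1) {U, G, K, N}: 1 true — at most one ✓
  (2) {E, U, N}: 2/3 true — not all ✓
  (3) Q=T, E=T — same ✓
  (4) {U, D}: 1 true — at most one ✓
  (5) {G, E, N}: 2 true — at least one ✓
  (6) D=T ⇒ E: T ✓
  (7) {Q, E}: 2 true — at least one ✓
  (8) Q=T ⇒ D: T ✓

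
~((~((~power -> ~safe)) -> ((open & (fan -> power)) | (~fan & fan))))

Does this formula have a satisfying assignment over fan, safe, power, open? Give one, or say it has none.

fan=T, safe=T, power=F, open=T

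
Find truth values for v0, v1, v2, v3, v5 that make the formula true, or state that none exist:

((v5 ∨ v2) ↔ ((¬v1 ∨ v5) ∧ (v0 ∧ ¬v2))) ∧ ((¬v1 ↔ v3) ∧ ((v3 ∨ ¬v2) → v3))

v0 = True, v1 = False, v2 = False, v3 = True, v5 = True

  (v5 ∨ v2) ↔ ((¬v1 ∨ v5) ∧ (v0 ∧ ¬v2)) = True
    v5 ∨ v2 = True
    (¬v1 ∨ v5) ∧ (v0 ∧ ¬v2) = True
      ¬v1 ∨ v5 = True
        ¬v1 = True
      v0 ∧ ¬v2 = True
        ¬v2 = True
  (¬v1 ↔ v3) ∧ ((v3 ∨ ¬v2) → v3) = True
    ¬v1 ↔ v3 = True
      ¬v1 = True
    (v3 ∨ ¬v2) → v3 = True
      v3 ∨ ¬v2 = True
        ¬v2 = True
Both conjuncts True, so the formula holds.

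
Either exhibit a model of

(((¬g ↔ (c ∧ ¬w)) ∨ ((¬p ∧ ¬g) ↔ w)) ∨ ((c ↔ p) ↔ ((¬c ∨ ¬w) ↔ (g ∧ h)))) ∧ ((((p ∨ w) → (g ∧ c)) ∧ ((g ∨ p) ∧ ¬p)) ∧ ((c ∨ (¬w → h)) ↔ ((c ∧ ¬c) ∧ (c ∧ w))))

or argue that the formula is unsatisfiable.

w=F; c=F; p=F; h=F; g=T

  ((¬g ↔ (c ∧ ¬w)) ∨ ((¬p ∧ ¬g) ↔ w)) ∨ ((c ↔ p) ↔ ((¬c ∨ ¬w) ↔ (g ∧ h))) = True
    (¬g ↔ (c ∧ ¬w)) ∨ ((¬p ∧ ¬g) ↔ w) = True
      ¬g ↔ (c ∧ ¬w) = True
        ¬g = False
        c ∧ ¬w = False
          ¬w = True
      (¬p ∧ ¬g) ↔ w = True
        ¬p ∧ ¬g = False
          ¬p = True
          ¬g = False
    (c ↔ p) ↔ ((¬c ∨ ¬w) ↔ (g ∧ h)) = False
      c ↔ p = True
      (¬c ∨ ¬w) ↔ (g ∧ h) = False
        ¬c ∨ ¬w = True
          ¬c = True
          ¬w = True
        g ∧ h = False
  (((p ∨ w) → (g ∧ c)) ∧ ((g ∨ p) ∧ ¬p)) ∧ ((c ∨ (¬w → h)) ↔ ((c ∧ ¬c) ∧ (c ∧ w))) = True
    ((p ∨ w) → (g ∧ c)) ∧ ((g ∨ p) ∧ ¬p) = True
      (p ∨ w) → (g ∧ c) = True
        p ∨ w = False
        g ∧ c = False
      (g ∨ p) ∧ ¬p = True
        g ∨ p = True
        ¬p = True
    (c ∨ (¬w → h)) ↔ ((c ∧ ¬c) ∧ (c ∧ w)) = True
      c ∨ (¬w → h) = False
        ¬w → h = False
          ¬w = True
      (c ∧ ¬c) ∧ (c ∧ w) = False
        c ∧ ¬c = False
          ¬c = True
        c ∧ w = False
Both conjuncts True, so the formula holds.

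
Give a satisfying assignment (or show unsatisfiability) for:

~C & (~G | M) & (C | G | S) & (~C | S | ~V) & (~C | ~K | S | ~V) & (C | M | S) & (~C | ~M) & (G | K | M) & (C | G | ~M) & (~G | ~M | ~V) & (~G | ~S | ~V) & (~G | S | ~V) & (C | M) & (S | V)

C = False; S = True; G = True; M = True; K = True; V = False

Unit clause (~C) forces C = False.
In (C | M) only M is left, so M = True.
In (C | G | ~M) only G is left, so G = True.
In (~G | ~M | ~V) only ~V is left, so V = False.
In (S | V) only S is left, so S = True.
Set K = True.
All clauses satisfied.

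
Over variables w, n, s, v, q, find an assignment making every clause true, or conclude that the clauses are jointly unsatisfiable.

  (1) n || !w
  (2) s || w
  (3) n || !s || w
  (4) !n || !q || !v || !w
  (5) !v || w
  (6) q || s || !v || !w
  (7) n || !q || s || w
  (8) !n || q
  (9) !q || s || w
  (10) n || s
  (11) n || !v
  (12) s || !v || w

Set w = True.
  then (n || !w) forces n = True.
  then (!n || q) forces q = True.
  then (!n || !q || !v || !w) forces v = False.
Set s = True.
All clauses satisfied.

w: True, n: True, s: True, v: False, q: True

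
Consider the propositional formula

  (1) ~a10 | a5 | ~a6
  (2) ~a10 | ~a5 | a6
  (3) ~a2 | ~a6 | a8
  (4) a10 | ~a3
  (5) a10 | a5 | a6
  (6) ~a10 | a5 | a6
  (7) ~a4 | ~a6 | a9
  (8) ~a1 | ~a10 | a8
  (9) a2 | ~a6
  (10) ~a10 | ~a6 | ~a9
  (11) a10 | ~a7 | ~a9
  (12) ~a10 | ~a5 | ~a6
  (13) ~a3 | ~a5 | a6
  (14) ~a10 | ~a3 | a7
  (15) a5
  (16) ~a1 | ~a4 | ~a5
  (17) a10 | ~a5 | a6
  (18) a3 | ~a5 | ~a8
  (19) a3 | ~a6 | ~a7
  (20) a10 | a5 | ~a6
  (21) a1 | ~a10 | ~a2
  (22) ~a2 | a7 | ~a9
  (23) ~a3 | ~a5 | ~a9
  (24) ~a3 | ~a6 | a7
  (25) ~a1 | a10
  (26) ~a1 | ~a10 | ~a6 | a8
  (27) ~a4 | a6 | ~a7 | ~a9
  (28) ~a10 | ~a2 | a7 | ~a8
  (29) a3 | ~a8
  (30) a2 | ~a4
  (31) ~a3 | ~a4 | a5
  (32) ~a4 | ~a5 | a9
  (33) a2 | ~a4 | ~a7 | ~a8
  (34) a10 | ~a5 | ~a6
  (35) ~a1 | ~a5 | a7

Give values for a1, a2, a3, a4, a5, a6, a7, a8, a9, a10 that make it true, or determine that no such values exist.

Case a10 = True:
  (a5) forces a5 = True.
  (~a10 | ~a5 | a6) forces a6 = True.
  Clause (~a10 | ~a5 | ~a6) is falsified — contradiction.
Case a10 = False:
  (a10 | ~a3) forces a3 = False.
  (a5) forces a5 = True.
  (a10 | ~a5 | a6) forces a6 = True.
  Clause (a10 | ~a5 | ~a6) is falsified — contradiction.
Both cases fail, so the formula is unsatisfiable.

Unsatisfiable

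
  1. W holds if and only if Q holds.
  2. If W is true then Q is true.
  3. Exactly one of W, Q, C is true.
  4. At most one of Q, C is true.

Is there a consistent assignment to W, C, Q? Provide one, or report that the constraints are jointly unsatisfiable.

W = False; C = True; Q = False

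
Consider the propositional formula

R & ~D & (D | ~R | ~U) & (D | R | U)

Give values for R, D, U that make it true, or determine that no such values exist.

Unit clause (R) forces R = True.
Unit clause (~D) forces D = False.
In (D | ~R | ~U) only ~U is left, so U = False.
Check each clause:
  (R): R holds.
  (~D): ~D holds.
  (D | ~R | ~U): ~U holds.
  (D | R | U): R holds.
All clauses satisfied.

R = True, D = False, U = False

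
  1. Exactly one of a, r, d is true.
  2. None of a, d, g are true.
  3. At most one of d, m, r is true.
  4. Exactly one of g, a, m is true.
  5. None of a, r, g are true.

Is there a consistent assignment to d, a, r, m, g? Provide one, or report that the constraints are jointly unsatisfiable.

Case d = True:
  Constraint (2) is violated (d=T) — contradiction.
Case d = False:
  (2) forces a = False.
  (1) with a=F, d=F forces r = True.
  Constraint (5) is violated (r=T) — contradiction.
Both cases fail — unsatisfiable.

No satisfying assignment exists.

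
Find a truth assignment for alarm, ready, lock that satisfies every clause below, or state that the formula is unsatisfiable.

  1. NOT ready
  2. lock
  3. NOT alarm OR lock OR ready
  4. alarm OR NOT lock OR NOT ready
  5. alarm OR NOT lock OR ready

alarm = True, ready = False, lock = True

Unit clause (NOT ready) forces ready = False.
Unit clause (lock) forces lock = True.
In (alarm OR NOT lock OR ready) only alarm is left, so alarm = True.
All clauses satisfied.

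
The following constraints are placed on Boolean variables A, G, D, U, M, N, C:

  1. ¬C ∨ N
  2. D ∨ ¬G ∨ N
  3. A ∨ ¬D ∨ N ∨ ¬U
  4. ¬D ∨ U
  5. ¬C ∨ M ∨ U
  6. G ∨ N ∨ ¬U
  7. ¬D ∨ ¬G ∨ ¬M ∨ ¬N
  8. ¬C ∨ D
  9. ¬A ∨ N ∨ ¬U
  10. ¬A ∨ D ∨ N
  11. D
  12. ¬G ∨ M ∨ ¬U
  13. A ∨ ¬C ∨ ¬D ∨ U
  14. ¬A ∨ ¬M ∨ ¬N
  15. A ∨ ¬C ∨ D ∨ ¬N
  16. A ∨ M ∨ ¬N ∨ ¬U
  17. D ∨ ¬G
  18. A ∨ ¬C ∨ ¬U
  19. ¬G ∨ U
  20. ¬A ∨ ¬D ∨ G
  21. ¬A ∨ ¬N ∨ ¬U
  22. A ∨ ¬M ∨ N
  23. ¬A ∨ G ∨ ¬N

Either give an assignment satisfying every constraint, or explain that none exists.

A = False; G = False; D = True; U = True; M = True; N = True; C = False

Unit clause (D) forces D = True.
In (¬D ∨ U) only U is left, so U = True.
Try A = True:
  (¬A ∨ N ∨ ¬U) forces N = True.
  clause (¬A ∨ ¬N ∨ ¬U) is falsified — backtrack.
So A = False.
  then (A ∨ ¬D ∨ N ∨ ¬U) forces N = True.
  then (A ∨ M ∨ ¬N ∨ ¬U) forces M = True.
  then (A ∨ ¬C ∨ ¬U) forces C = False.
  then (¬D ∨ ¬G ∨ ¬M ∨ ¬N) forces G = False.
All clauses satisfied.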